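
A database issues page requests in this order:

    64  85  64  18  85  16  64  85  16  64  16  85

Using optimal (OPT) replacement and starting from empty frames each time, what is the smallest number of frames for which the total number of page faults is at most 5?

f=1: 12 faults
f=2: 7 faults
f=3: 4 faults
f=4: 4 faults
Smallest f with faults ≤ 5 is 3.

3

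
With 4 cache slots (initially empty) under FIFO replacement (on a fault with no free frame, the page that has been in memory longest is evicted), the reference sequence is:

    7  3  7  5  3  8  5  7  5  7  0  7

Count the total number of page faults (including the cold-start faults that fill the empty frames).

6

7 → fault, frames (7)
3 → fault, frames (7 3)
7 → hit
5 → fault, frames (7 3 5)
3 → hit
8 → fault, frames (7 3 5 8)
5 → hit
7 → hit
5 → hit
7 → hit
0 → fault, evict 7, frames (3 5 8 0)
7 → fault, evict 3, frames (5 8 0 7)
Page faults: 6.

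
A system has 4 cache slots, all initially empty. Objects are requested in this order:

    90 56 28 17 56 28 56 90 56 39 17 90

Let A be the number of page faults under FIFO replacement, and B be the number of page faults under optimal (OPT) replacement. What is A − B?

Under FIFO: F F F F . . . . . F . F → 6 faults.
Under OPT: F F F F . . . . . F . . → 5 faults.
A − B = 6 − 5 = 1.

1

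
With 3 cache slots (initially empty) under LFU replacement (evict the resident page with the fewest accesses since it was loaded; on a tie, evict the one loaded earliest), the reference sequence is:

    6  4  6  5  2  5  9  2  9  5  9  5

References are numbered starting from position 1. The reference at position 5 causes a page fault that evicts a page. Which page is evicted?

pos 1: 6 → fault, frames [6]
pos 2: 4 → fault, frames [6, 4]
pos 3: 6 → hit
pos 4: 5 → fault, frames [6, 4, 5]
pos 5: 2 → fault, evict 4, frames [6, 5, 2]
At position 5, page 4 is evicted.

4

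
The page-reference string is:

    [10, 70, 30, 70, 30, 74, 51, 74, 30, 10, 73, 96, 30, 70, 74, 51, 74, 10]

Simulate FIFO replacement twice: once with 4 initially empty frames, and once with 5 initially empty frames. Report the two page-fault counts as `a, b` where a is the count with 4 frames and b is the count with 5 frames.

4 frames: F F F . . F F . . F F F F F F F . F → 13 faults.
5 frames: F F F . . F F . . . F F . F . . . F → 9 faults.
9 < 13: adding a frame reduced faults, as is typical.

13, 9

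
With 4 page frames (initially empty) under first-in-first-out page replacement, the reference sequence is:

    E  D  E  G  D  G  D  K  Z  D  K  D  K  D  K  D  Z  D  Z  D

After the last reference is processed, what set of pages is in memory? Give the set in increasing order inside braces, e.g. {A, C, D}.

E: miss, frames (E)
D: miss, frames (E D)
E: hit
G: miss, frames (E D G)
D: hit
G: hit
D: hit
K: miss, frames (E D G K)
Z: miss, evict E, frames (D G K Z)
D: hit
K: hit
D: hit
K: hit
D: hit
K: hit
D: hit
Z: hit
D: hit
Z: hit
D: hit

{D, G, K, Z}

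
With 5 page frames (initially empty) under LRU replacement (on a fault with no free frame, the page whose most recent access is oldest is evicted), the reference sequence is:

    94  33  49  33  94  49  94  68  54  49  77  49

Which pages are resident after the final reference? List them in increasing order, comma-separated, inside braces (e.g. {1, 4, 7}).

{49, 54, 68, 77, 94}

94: fault, frames (94)
33: fault, frames (94 33)
49: fault, frames (94 33 49)
33: hit
94: hit
49: hit
94: hit
68: fault, frames (33 49 94 68)
54: fault, frames (33 49 94 68 54)
49: hit
77: fault, evict 33, frames (94 68 54 49 77)
49: hit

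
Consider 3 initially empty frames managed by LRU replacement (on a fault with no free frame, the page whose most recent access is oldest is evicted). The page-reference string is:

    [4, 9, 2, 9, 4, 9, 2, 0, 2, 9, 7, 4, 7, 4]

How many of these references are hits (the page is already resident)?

8

4 -> fault, frames (4)
9 -> fault, frames (4 9)
2 -> fault, frames (4 9 2)
9 -> hit
4 -> hit
9 -> hit
2 -> hit
0 -> fault, evict 4, frames (9 2 0)
2 -> hit
9 -> hit
7 -> fault, evict 0, frames (2 9 7)
4 -> fault, evict 2, frames (9 7 4)
7 -> hit
4 -> hit
Hits: 8.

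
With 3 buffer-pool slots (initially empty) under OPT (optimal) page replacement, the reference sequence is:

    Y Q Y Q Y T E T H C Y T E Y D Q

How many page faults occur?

Y → miss, frames (Y)
Q → miss, frames (Y Q)
Y → hit
Q → hit
Y → hit
T → miss, frames (Y Q T)
E → miss, evict Q, frames (Y T E)
T → hit
H → miss, evict E, frames (Y T H)
C → miss, evict H, frames (Y T C)
Y → hit
T → hit
E → miss, evict C, frames (Y T E)
Y → hit
D → miss, evict E, frames (Y T D)
Q → miss, evict D, frames (Y T Q)
Page faults: 9.

9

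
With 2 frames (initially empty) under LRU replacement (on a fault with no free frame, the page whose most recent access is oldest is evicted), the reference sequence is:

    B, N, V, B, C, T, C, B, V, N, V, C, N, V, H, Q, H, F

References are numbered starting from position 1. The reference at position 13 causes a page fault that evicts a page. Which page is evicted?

V

pos 1: B -> fault, frames (B)
pos 2: N -> fault, frames (B N)
pos 3: V -> fault, evict B, frames (N V)
pos 4: B -> fault, evict N, frames (V B)
pos 5: C -> fault, evict V, frames (B C)
pos 6: T -> fault, evict B, frames (C T)
pos 7: C -> hit
pos 8: B -> fault, evict T, frames (C B)
pos 9: V -> fault, evict C, frames (B V)
pos 10: N -> fault, evict B, frames (V N)
pos 11: V -> hit
pos 12: C -> fault, evict N, frames (V C)
pos 13: N -> fault, evict V, frames (C N)
At position 13, page V is evicted.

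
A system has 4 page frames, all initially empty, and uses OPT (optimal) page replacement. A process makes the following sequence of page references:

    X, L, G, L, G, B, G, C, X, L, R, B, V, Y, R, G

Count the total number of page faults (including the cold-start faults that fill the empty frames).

9

X: miss, frames (X)
L: miss, frames (X L)
G: miss, frames (X L G)
L: hit
G: hit
B: miss, frames (X L G B)
G: hit
C: miss, evict G, frames (X L B C)
X: hit
L: hit
R: miss, evict C, frames (X L B R)
B: hit
V: miss, evict B, frames (X L R V)
Y: miss, evict V, frames (X L R Y)
R: hit
G: miss, evict Y, frames (X L R G)
Page faults: 9.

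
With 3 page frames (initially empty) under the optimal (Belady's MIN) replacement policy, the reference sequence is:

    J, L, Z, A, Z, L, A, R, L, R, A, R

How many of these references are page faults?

5

J: fault, frames [J]
L: fault, frames [J, L]
Z: fault, frames [J, L, Z]
A: fault, evict J, frames [L, Z, A]
Z: hit
L: hit
A: hit
R: fault, evict Z, frames [L, A, R]
L: hit
R: hit
A: hit
R: hit
Page faults: 5.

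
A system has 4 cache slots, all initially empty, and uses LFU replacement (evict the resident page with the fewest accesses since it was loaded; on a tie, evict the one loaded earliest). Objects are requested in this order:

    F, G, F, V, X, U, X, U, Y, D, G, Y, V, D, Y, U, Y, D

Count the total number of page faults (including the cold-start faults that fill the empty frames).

13

F -> fault, frames [F]
G -> fault, frames [F, G]
F -> hit
V -> fault, frames [F, G, V]
X -> fault, frames [F, G, V, X]
U -> fault, evict G, frames [F, V, X, U]
X -> hit
U -> hit
Y -> fault, evict V, frames [F, X, U, Y]
D -> fault, evict Y, frames [F, X, U, D]
G -> fault, evict D, frames [F, X, U, G]
Y -> fault, evict G, frames [F, X, U, Y]
V -> fault, evict Y, frames [F, X, U, V]
D -> fault, evict V, frames [F, X, U, D]
Y -> fault, evict D, frames [F, X, U, Y]
U -> hit
Y -> hit
D -> fault, evict F, frames [X, U, Y, D]
Page faults: 13.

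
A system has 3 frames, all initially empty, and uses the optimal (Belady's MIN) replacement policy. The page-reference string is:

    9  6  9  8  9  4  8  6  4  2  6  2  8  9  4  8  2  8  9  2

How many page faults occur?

8

9 -> miss, frames [9]
6 -> miss, frames [9, 6]
9 -> hit
8 -> miss, frames [9, 6, 8]
9 -> hit
4 -> miss, evict 9, frames [6, 8, 4]
8 -> hit
6 -> hit
4 -> hit
2 -> miss, evict 4, frames [6, 8, 2]
6 -> hit
2 -> hit
8 -> hit
9 -> miss, evict 6, frames [8, 2, 9]
4 -> miss, evict 9, frames [8, 2, 4]
8 -> hit
2 -> hit
8 -> hit
9 -> miss, evict 4, frames [8, 2, 9]
2 -> hit
Page faults: 8.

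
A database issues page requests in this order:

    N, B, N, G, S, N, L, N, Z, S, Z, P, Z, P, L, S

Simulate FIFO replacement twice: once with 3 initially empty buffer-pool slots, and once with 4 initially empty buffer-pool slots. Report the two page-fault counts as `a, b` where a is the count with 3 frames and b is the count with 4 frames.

3 frames: F F . F F F F . F F . F . . F . → 10 faults.
4 frames: F F . F F . F F F . . F . . . F → 9 faults.
9 < 10: adding a frame reduced faults, as is typical.

10, 9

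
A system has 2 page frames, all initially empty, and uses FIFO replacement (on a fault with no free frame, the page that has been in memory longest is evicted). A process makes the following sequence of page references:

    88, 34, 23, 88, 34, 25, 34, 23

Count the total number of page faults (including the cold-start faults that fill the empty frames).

88 -> fault, frames [88]
34 -> fault, frames [88, 34]
23 -> fault, evict 88, frames [34, 23]
88 -> fault, evict 34, frames [23, 88]
34 -> fault, evict 23, frames [88, 34]
25 -> fault, evict 88, frames [34, 25]
34 -> hit
23 -> fault, evict 34, frames [25, 23]
Page faults: 7.

7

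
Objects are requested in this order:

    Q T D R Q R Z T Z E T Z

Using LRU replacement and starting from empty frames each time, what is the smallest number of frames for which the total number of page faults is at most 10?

f=1: 12 faults
f=2: 10 faults
f=3: 8 faults
f=4: 7 faults
f=5: 6 faults
f=6: 6 faults
Smallest f with faults ≤ 10 is 2.

2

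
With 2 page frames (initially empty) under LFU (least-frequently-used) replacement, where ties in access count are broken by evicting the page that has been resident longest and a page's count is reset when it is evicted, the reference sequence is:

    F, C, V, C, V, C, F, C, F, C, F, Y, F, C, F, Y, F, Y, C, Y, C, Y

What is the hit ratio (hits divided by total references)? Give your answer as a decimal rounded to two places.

F → miss, frames (F)
C → miss, frames (F C)
V → miss, evict F, frames (C V)
C → hit
V → hit
C → hit
F → miss, evict V, frames (C F)
C → hit
F → hit
C → hit
F → hit
Y → miss, evict F, frames (C Y)
F → miss, evict Y, frames (C F)
C → hit
F → hit
Y → miss, evict F, frames (C Y)
F → miss, evict Y, frames (C F)
Y → miss, evict F, frames (C Y)
C → hit
Y → hit
C → hit
Y → hit
Hits: 13 of 22 references → 13/22 = 0.5909.

0.59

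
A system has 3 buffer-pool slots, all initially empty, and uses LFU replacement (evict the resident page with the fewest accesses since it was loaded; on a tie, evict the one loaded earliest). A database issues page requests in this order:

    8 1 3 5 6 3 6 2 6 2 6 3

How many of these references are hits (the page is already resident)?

6

8 -> miss, frames (8)
1 -> miss, frames (8 1)
3 -> miss, frames (8 1 3)
5 -> miss, evict 8, frames (1 3 5)
6 -> miss, evict 1, frames (3 5 6)
3 -> hit
6 -> hit
2 -> miss, evict 5, frames (3 6 2)
6 -> hit
2 -> hit
6 -> hit
3 -> hit
Hits: 6.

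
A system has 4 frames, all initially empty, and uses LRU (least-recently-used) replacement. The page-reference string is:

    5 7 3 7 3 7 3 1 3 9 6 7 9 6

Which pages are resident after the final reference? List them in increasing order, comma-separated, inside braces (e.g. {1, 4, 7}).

{3, 6, 7, 9}

5: miss, frames (5)
7: miss, frames (5 7)
3: miss, frames (5 7 3)
7: hit
3: hit
7: hit
3: hit
1: miss, frames (5 7 3 1)
3: hit
9: miss, evict 5, frames (7 1 3 9)
6: miss, evict 7, frames (1 3 9 6)
7: miss, evict 1, frames (3 9 6 7)
9: hit
6: hit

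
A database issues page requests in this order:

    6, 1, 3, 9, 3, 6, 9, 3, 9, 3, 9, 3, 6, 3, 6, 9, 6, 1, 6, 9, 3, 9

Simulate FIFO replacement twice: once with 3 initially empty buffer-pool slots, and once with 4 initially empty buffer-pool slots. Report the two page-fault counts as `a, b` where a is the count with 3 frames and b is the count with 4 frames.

8, 4

3 frames: F F F F . F . . . . . . . . . . . F . . F F → 8 faults.
4 frames: F F F F . . . . . . . . . . . . . . . . . . → 4 faults.
4 < 8: adding a frame reduced faults, as is typical.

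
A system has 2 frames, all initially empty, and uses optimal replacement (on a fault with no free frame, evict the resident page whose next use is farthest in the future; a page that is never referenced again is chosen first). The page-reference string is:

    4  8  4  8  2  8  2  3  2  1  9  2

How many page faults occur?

6

4 → miss, frames {4}
8 → miss, frames {4,8}
4 → hit
8 → hit
2 → miss, evict 4, frames {8,2}
8 → hit
2 → hit
3 → miss, evict 8, frames {2,3}
2 → hit
1 → miss, evict 3, frames {2,1}
9 → miss, evict 1, frames {2,9}
2 → hit
Page faults: 6.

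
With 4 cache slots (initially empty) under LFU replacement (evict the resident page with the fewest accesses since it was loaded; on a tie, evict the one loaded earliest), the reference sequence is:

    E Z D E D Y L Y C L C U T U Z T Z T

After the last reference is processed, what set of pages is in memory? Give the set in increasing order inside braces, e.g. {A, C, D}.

E -> fault, frames [E]
Z -> fault, frames [E, Z]
D -> fault, frames [E, Z, D]
E -> hit
D -> hit
Y -> fault, frames [E, Z, D, Y]
L -> fault, evict Z, frames [E, D, Y, L]
Y -> hit
C -> fault, evict L, frames [E, D, Y, C]
L -> fault, evict C, frames [E, D, Y, L]
C -> fault, evict L, frames [E, D, Y, C]
U -> fault, evict C, frames [E, D, Y, U]
T -> fault, evict U, frames [E, D, Y, T]
U -> fault, evict T, frames [E, D, Y, U]
Z -> fault, evict U, frames [E, D, Y, Z]
T -> fault, evict Z, frames [E, D, Y, T]
Z -> fault, evict T, frames [E, D, Y, Z]
T -> fault, evict Z, frames [E, D, Y, T]

{D, E, T, Y}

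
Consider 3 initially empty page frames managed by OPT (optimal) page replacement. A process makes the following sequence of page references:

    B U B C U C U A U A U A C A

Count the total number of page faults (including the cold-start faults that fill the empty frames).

4

B -> fault, frames {B}
U -> fault, frames {B,U}
B -> hit
C -> fault, frames {B,U,C}
U -> hit
C -> hit
U -> hit
A -> fault, evict B, frames {U,C,A}
U -> hit
A -> hit
U -> hit
A -> hit
C -> hit
A -> hit
Page faults: 4.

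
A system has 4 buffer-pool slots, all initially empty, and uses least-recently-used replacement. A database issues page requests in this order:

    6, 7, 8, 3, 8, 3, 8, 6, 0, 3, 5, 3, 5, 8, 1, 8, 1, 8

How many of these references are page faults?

8

6 -> fault, frames [6]
7 -> fault, frames [6, 7]
8 -> fault, frames [6, 7, 8]
3 -> fault, frames [6, 7, 8, 3]
8 -> hit
3 -> hit
8 -> hit
6 -> hit
0 -> fault, evict 7, frames [3, 8, 6, 0]
3 -> hit
5 -> fault, evict 8, frames [6, 0, 3, 5]
3 -> hit
5 -> hit
8 -> fault, evict 6, frames [0, 3, 5, 8]
1 -> fault, evict 0, frames [3, 5, 8, 1]
8 -> hit
1 -> hit
8 -> hit
Page faults: 8.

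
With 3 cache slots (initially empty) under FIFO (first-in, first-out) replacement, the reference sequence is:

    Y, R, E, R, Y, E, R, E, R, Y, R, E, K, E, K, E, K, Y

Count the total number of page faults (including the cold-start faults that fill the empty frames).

Y → fault, frames [Y]
R → fault, frames [Y, R]
E → fault, frames [Y, R, E]
R → hit
Y → hit
E → hit
R → hit
E → hit
R → hit
Y → hit
R → hit
E → hit
K → fault, evict Y, frames [R, E, K]
E → hit
K → hit
E → hit
K → hit
Y → fault, evict R, frames [E, K, Y]
Page faults: 5.

5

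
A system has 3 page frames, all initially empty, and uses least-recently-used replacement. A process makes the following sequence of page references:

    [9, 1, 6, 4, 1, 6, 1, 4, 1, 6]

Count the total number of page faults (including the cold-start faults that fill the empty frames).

4

9 -> fault, frames (9)
1 -> fault, frames (9 1)
6 -> fault, frames (9 1 6)
4 -> fault, evict 9, frames (1 6 4)
1 -> hit
6 -> hit
1 -> hit
4 -> hit
1 -> hit
6 -> hit
Page faults: 4.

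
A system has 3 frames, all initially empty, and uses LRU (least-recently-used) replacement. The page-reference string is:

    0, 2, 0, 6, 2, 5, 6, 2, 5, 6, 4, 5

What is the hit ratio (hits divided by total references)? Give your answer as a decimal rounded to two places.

0 → fault, frames {0}
2 → fault, frames {0,2}
0 → hit
6 → fault, frames {2,0,6}
2 → hit
5 → fault, evict 0, frames {6,2,5}
6 → hit
2 → hit
5 → hit
6 → hit
4 → fault, evict 2, frames {5,6,4}
5 → hit
Hits: 7 of 12 references → 7/12 = 0.5833.

0.58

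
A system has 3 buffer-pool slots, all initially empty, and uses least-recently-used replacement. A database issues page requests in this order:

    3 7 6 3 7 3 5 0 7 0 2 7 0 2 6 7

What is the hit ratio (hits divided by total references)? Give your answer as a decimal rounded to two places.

0.44

3 -> miss, frames [3]
7 -> miss, frames [3, 7]
6 -> miss, frames [3, 7, 6]
3 -> hit
7 -> hit
3 -> hit
5 -> miss, evict 6, frames [7, 3, 5]
0 -> miss, evict 7, frames [3, 5, 0]
7 -> miss, evict 3, frames [5, 0, 7]
0 -> hit
2 -> miss, evict 5, frames [7, 0, 2]
7 -> hit
0 -> hit
2 -> hit
6 -> miss, evict 7, frames [0, 2, 6]
7 -> miss, evict 0, frames [2, 6, 7]
Hits: 7 of 16 references → 7/16 = 0.4375.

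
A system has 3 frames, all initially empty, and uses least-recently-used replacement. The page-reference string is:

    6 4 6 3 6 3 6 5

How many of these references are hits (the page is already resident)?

4

6 -> miss, frames {6}
4 -> miss, frames {6,4}
6 -> hit
3 -> miss, frames {4,6,3}
6 -> hit
3 -> hit
6 -> hit
5 -> miss, evict 4, frames {3,6,5}
Hits: 4.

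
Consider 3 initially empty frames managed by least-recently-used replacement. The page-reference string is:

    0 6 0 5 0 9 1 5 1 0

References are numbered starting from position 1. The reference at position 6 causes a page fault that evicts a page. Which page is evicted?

pos 1: 0: fault, frames {0}
pos 2: 6: fault, frames {0,6}
pos 3: 0: hit
pos 4: 5: fault, frames {6,0,5}
pos 5: 0: hit
pos 6: 9: fault, evict 6, frames {5,0,9}
At position 6, page 6 is evicted.

6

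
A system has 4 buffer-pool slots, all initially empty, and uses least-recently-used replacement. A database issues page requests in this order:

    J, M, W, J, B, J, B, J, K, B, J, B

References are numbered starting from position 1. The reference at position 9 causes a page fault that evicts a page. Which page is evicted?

pos 1: J: fault, frames (J)
pos 2: M: fault, frames (J M)
pos 3: W: fault, frames (J M W)
pos 4: J: hit
pos 5: B: fault, frames (M W J B)
pos 6: J: hit
pos 7: B: hit
pos 8: J: hit
pos 9: K: fault, evict M, frames (W B J K)
At position 9, page M is evicted.

M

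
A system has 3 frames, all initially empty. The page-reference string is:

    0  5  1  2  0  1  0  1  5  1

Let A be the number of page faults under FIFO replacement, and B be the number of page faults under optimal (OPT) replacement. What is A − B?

2

Under FIFO: F F F F F . . . F F → 7 faults.
Under OPT: F F F F . . . . F . → 5 faults.
A − B = 7 − 5 = 2.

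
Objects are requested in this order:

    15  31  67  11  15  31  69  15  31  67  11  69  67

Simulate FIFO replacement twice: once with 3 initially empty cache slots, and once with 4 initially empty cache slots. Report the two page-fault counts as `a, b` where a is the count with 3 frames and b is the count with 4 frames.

3 frames: F F F F F F F . . F F . . → 9 faults.
4 frames: F F F F . . F F F F F F . → 10 faults.
10 > 9: adding a frame increased faults — Belady's anomaly.

9, 10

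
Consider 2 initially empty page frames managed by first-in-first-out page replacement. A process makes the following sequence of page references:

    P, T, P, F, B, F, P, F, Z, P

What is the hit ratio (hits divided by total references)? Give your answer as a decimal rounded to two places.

0.20

P -> fault, frames {P}
T -> fault, frames {P,T}
P -> hit
F -> fault, evict P, frames {T,F}
B -> fault, evict T, frames {F,B}
F -> hit
P -> fault, evict F, frames {B,P}
F -> fault, evict B, frames {P,F}
Z -> fault, evict P, frames {F,Z}
P -> fault, evict F, frames {Z,P}
Hits: 2 of 10 references → 2/10 = 0.2000.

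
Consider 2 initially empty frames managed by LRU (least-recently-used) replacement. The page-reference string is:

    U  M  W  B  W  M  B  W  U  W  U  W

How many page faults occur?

U: miss, frames [U]
M: miss, frames [U, M]
W: miss, evict U, frames [M, W]
B: miss, evict M, frames [W, B]
W: hit
M: miss, evict B, frames [W, M]
B: miss, evict W, frames [M, B]
W: miss, evict M, frames [B, W]
U: miss, evict B, frames [W, U]
W: hit
U: hit
W: hit
Page faults: 8.

8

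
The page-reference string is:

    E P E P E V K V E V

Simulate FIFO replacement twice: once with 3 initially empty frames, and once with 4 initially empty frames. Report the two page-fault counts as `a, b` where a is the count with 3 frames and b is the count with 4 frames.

3 frames: F F . . . F F . F . → 5 faults.
4 frames: F F . . . F F . . . → 4 faults.
4 < 5: adding a frame reduced faults, as is typical.

5, 4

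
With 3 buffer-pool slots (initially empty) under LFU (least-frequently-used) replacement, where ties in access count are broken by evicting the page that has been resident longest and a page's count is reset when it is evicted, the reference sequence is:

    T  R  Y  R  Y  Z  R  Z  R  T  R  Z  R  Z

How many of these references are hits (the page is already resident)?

9

T -> fault, frames (T)
R -> fault, frames (T R)
Y -> fault, frames (T R Y)
R -> hit
Y -> hit
Z -> fault, evict T, frames (R Y Z)
R -> hit
Z -> hit
R -> hit
T -> fault, evict Y, frames (R Z T)
R -> hit
Z -> hit
R -> hit
Z -> hit
Hits: 9.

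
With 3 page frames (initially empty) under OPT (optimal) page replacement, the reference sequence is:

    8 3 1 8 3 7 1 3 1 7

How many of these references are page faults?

4

8 → fault, frames (8)
3 → fault, frames (8 3)
1 → fault, frames (8 3 1)
8 → hit
3 → hit
7 → fault, evict 8, frames (3 1 7)
1 → hit
3 → hit
1 → hit
7 → hit
Page faults: 4.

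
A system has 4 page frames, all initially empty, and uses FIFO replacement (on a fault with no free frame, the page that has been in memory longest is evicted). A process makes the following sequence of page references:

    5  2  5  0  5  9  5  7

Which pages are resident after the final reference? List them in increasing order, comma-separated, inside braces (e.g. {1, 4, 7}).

{0, 2, 7, 9}

5 -> miss, frames [5]
2 -> miss, frames [5, 2]
5 -> hit
0 -> miss, frames [5, 2, 0]
5 -> hit
9 -> miss, frames [5, 2, 0, 9]
5 -> hit
7 -> miss, evict 5, frames [2, 0, 9, 7]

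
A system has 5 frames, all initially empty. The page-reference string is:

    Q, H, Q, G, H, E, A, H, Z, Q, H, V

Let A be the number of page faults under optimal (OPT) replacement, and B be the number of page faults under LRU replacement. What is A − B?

Under OPT: F F . F . F F . F . . F → 7 faults.
Under LRU: F F . F . F F . F F . F → 8 faults.
A − B = 7 − 8 = -1.

-1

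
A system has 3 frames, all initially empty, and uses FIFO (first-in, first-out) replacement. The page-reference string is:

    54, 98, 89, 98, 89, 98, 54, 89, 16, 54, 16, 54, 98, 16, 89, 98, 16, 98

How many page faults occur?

8

54: miss, frames (54)
98: miss, frames (54 98)
89: miss, frames (54 98 89)
98: hit
89: hit
98: hit
54: hit
89: hit
16: miss, evict 54, frames (98 89 16)
54: miss, evict 98, frames (89 16 54)
16: hit
54: hit
98: miss, evict 89, frames (16 54 98)
16: hit
89: miss, evict 16, frames (54 98 89)
98: hit
16: miss, evict 54, frames (98 89 16)
98: hit
Page faults: 8.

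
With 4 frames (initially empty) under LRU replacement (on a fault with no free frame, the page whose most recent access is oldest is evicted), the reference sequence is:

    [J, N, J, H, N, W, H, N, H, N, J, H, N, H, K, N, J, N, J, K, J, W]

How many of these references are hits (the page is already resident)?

16

J → miss, frames {J}
N → miss, frames {J,N}
J → hit
H → miss, frames {N,J,H}
N → hit
W → miss, frames {J,H,N,W}
H → hit
N → hit
H → hit
N → hit
J → hit
H → hit
N → hit
H → hit
K → miss, evict W, frames {J,N,H,K}
N → hit
J → hit
N → hit
J → hit
K → hit
J → hit
W → miss, evict H, frames {N,K,J,W}
Hits: 16.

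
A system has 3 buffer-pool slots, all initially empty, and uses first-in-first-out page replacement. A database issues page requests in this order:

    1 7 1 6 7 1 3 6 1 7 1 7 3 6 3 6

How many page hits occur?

8

1 -> fault, frames (1)
7 -> fault, frames (1 7)
1 -> hit
6 -> fault, frames (1 7 6)
7 -> hit
1 -> hit
3 -> fault, evict 1, frames (7 6 3)
6 -> hit
1 -> fault, evict 7, frames (6 3 1)
7 -> fault, evict 6, frames (3 1 7)
1 -> hit
7 -> hit
3 -> hit
6 -> fault, evict 3, frames (1 7 6)
3 -> fault, evict 1, frames (7 6 3)
6 -> hit
Hits: 8.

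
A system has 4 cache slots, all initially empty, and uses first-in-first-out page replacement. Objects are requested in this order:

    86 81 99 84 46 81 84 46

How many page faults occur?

5

86 -> miss, frames (86)
81 -> miss, frames (86 81)
99 -> miss, frames (86 81 99)
84 -> miss, frames (86 81 99 84)
46 -> miss, evict 86, frames (81 99 84 46)
81 -> hit
84 -> hit
46 -> hit
Page faults: 5.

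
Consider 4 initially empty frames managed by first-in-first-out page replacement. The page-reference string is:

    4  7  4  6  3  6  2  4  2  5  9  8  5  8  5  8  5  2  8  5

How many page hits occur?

4 -> fault, frames (4)
7 -> fault, frames (4 7)
4 -> hit
6 -> fault, frames (4 7 6)
3 -> fault, frames (4 7 6 3)
6 -> hit
2 -> fault, evict 4, frames (7 6 3 2)
4 -> fault, evict 7, frames (6 3 2 4)
2 -> hit
5 -> fault, evict 6, frames (3 2 4 5)
9 -> fault, evict 3, frames (2 4 5 9)
8 -> fault, evict 2, frames (4 5 9 8)
5 -> hit
8 -> hit
5 -> hit
8 -> hit
5 -> hit
2 -> fault, evict 4, frames (5 9 8 2)
8 -> hit
5 -> hit
Hits: 10.

10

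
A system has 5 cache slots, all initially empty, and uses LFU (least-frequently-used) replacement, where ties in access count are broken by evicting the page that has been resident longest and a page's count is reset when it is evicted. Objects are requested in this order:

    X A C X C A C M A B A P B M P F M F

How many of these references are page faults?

11

X: miss, frames (X)
A: miss, frames (X A)
C: miss, frames (X A C)
X: hit
C: hit
A: hit
C: hit
M: miss, frames (X A C M)
A: hit
B: miss, frames (X A C M B)
A: hit
P: miss, evict M, frames (X A C B P)
B: hit
M: miss, evict P, frames (X A C B M)
P: miss, evict M, frames (X A C B P)
F: miss, evict P, frames (X A C B F)
M: miss, evict F, frames (X A C B M)
F: miss, evict M, frames (X A C B F)
Page faults: 11.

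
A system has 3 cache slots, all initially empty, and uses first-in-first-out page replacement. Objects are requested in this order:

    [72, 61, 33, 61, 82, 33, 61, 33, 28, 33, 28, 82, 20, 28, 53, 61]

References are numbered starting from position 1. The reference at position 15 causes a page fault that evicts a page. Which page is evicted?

pos 1: 72: miss, frames [72]
pos 2: 61: miss, frames [72, 61]
pos 3: 33: miss, frames [72, 61, 33]
pos 4: 61: hit
pos 5: 82: miss, evict 72, frames [61, 33, 82]
pos 6: 33: hit
pos 7: 61: hit
pos 8: 33: hit
pos 9: 28: miss, evict 61, frames [33, 82, 28]
pos 10: 33: hit
pos 11: 28: hit
pos 12: 82: hit
pos 13: 20: miss, evict 33, frames [82, 28, 20]
pos 14: 28: hit
pos 15: 53: miss, evict 82, frames [28, 20, 53]
At position 15, page 82 is evicted.

82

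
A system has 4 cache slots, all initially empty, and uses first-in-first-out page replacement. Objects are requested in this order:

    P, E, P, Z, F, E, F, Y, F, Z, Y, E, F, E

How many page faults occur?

5

P -> miss, frames {P}
E -> miss, frames {P,E}
P -> hit
Z -> miss, frames {P,E,Z}
F -> miss, frames {P,E,Z,F}
E -> hit
F -> hit
Y -> miss, evict P, frames {E,Z,F,Y}
F -> hit
Z -> hit
Y -> hit
E -> hit
F -> hit
E -> hit
Page faults: 5.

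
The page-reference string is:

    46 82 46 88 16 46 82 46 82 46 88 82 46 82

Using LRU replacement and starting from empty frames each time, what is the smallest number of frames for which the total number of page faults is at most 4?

4

f=1: 14 faults
f=2: 9 faults
f=3: 6 faults
f=4: 4 faults
Smallest f with faults ≤ 4 is 4.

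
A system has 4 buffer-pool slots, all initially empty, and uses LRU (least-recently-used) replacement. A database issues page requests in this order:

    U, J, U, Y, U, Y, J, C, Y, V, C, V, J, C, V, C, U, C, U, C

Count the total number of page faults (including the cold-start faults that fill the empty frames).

6

U → miss, frames [U]
J → miss, frames [U, J]
U → hit
Y → miss, frames [J, U, Y]
U → hit
Y → hit
J → hit
C → miss, frames [U, Y, J, C]
Y → hit
V → miss, evict U, frames [J, C, Y, V]
C → hit
V → hit
J → hit
C → hit
V → hit
C → hit
U → miss, evict Y, frames [J, V, C, U]
C → hit
U → hit
C → hit
Page faults: 6.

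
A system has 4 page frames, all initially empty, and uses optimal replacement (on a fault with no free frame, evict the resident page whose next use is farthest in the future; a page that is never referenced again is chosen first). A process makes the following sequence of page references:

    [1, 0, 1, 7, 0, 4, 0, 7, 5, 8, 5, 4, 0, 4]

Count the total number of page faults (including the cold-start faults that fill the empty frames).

1 -> fault, frames (1)
0 -> fault, frames (1 0)
1 -> hit
7 -> fault, frames (1 0 7)
0 -> hit
4 -> fault, frames (1 0 7 4)
0 -> hit
7 -> hit
5 -> fault, evict 7, frames (1 0 4 5)
8 -> fault, evict 1, frames (0 4 5 8)
5 -> hit
4 -> hit
0 -> hit
4 -> hit
Page faults: 6.

6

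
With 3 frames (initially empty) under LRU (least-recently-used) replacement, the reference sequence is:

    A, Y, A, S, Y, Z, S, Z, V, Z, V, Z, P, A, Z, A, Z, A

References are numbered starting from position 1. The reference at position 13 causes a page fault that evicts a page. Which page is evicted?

S

pos 1: A -> fault, frames [A]
pos 2: Y -> fault, frames [A, Y]
pos 3: A -> hit
pos 4: S -> fault, frames [Y, A, S]
pos 5: Y -> hit
pos 6: Z -> fault, evict A, frames [S, Y, Z]
pos 7: S -> hit
pos 8: Z -> hit
pos 9: V -> fault, evict Y, frames [S, Z, V]
pos 10: Z -> hit
pos 11: V -> hit
pos 12: Z -> hit
pos 13: P -> fault, evict S, frames [V, Z, P]
At position 13, page S is evicted.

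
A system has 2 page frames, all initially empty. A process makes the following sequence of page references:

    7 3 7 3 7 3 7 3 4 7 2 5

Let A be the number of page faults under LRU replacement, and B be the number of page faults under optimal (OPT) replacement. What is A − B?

1

Under LRU: F F . . . . . . F F F F → 6 faults.
Under OPT: F F . . . . . . F . F F → 5 faults.
A − B = 6 − 5 = 1.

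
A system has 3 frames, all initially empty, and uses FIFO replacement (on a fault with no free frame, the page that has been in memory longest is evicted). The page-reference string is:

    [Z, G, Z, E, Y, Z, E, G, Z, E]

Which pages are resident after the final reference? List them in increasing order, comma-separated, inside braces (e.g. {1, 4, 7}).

{E, G, Z}

Z: fault, frames {Z}
G: fault, frames {Z,G}
Z: hit
E: fault, frames {Z,G,E}
Y: fault, evict Z, frames {G,E,Y}
Z: fault, evict G, frames {E,Y,Z}
E: hit
G: fault, evict E, frames {Y,Z,G}
Z: hit
E: fault, evict Y, frames {Z,G,E}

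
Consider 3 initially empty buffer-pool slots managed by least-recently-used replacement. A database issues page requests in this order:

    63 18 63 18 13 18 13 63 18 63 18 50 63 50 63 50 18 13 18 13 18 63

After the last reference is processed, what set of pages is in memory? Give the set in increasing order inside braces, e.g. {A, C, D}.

{13, 18, 63}

63 -> miss, frames {63}
18 -> miss, frames {63,18}
63 -> hit
18 -> hit
13 -> miss, frames {63,18,13}
18 -> hit
13 -> hit
63 -> hit
18 -> hit
63 -> hit
18 -> hit
50 -> miss, evict 13, frames {63,18,50}
63 -> hit
50 -> hit
63 -> hit
50 -> hit
18 -> hit
13 -> miss, evict 63, frames {50,18,13}
18 -> hit
13 -> hit
18 -> hit
63 -> miss, evict 50, frames {13,18,63}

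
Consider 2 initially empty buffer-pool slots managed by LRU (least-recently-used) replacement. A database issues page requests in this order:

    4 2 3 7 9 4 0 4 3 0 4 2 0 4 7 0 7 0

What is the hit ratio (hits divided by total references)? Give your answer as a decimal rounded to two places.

4 → fault, frames {4}
2 → fault, frames {4,2}
3 → fault, evict 4, frames {2,3}
7 → fault, evict 2, frames {3,7}
9 → fault, evict 3, frames {7,9}
4 → fault, evict 7, frames {9,4}
0 → fault, evict 9, frames {4,0}
4 → hit
3 → fault, evict 0, frames {4,3}
0 → fault, evict 4, frames {3,0}
4 → fault, evict 3, frames {0,4}
2 → fault, evict 0, frames {4,2}
0 → fault, evict 4, frames {2,0}
4 → fault, evict 2, frames {0,4}
7 → fault, evict 0, frames {4,7}
0 → fault, evict 4, frames {7,0}
7 → hit
0 → hit
Hits: 3 of 18 references → 3/18 = 0.1667.

0.17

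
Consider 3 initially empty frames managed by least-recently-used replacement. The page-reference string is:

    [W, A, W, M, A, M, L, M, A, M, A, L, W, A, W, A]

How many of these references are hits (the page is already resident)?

11

W: fault, frames [W]
A: fault, frames [W, A]
W: hit
M: fault, frames [A, W, M]
A: hit
M: hit
L: fault, evict W, frames [A, M, L]
M: hit
A: hit
M: hit
A: hit
L: hit
W: fault, evict M, frames [A, L, W]
A: hit
W: hit
A: hit
Hits: 11.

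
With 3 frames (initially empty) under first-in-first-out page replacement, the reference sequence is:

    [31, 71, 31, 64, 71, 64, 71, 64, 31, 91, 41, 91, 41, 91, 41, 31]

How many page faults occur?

31 -> fault, frames [31]
71 -> fault, frames [31, 71]
31 -> hit
64 -> fault, frames [31, 71, 64]
71 -> hit
64 -> hit
71 -> hit
64 -> hit
31 -> hit
91 -> fault, evict 31, frames [71, 64, 91]
41 -> fault, evict 71, frames [64, 91, 41]
91 -> hit
41 -> hit
91 -> hit
41 -> hit
31 -> fault, evict 64, frames [91, 41, 31]
Page faults: 6.

6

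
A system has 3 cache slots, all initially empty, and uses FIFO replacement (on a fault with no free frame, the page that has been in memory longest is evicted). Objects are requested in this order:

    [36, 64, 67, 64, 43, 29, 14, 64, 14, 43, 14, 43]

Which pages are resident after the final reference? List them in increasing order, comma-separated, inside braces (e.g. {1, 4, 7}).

{14, 43, 64}

36 -> fault, frames {36}
64 -> fault, frames {36,64}
67 -> fault, frames {36,64,67}
64 -> hit
43 -> fault, evict 36, frames {64,67,43}
29 -> fault, evict 64, frames {67,43,29}
14 -> fault, evict 67, frames {43,29,14}
64 -> fault, evict 43, frames {29,14,64}
14 -> hit
43 -> fault, evict 29, frames {14,64,43}
14 -> hit
43 -> hit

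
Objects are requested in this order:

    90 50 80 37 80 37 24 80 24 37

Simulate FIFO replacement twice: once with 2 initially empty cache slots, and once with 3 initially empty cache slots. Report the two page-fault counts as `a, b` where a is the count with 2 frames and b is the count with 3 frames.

7, 5

2 frames: F F F F . . F F . F → 7 faults.
3 frames: F F F F . . F . . . → 5 faults.
5 < 7: adding a frame reduced faults, as is typical.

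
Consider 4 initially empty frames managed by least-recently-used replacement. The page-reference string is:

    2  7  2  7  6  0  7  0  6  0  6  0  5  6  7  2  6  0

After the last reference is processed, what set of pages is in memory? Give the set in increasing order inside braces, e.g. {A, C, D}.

{0, 2, 6, 7}

2 → miss, frames {2}
7 → miss, frames {2,7}
2 → hit
7 → hit
6 → miss, frames {2,7,6}
0 → miss, frames {2,7,6,0}
7 → hit
0 → hit
6 → hit
0 → hit
6 → hit
0 → hit
5 → miss, evict 2, frames {7,6,0,5}
6 → hit
7 → hit
2 → miss, evict 0, frames {5,6,7,2}
6 → hit
0 → miss, evict 5, frames {7,2,6,0}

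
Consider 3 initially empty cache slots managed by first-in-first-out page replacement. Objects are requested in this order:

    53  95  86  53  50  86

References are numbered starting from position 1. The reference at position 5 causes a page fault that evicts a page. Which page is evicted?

pos 1: 53 → fault, frames [53]
pos 2: 95 → fault, frames [53, 95]
pos 3: 86 → fault, frames [53, 95, 86]
pos 4: 53 → hit
pos 5: 50 → fault, evict 53, frames [95, 86, 50]
At position 5, page 53 is evicted.

53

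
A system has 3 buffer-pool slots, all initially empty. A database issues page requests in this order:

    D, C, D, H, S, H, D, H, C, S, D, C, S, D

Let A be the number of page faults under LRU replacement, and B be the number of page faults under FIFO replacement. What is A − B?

Under LRU: F F . F F . . . F F F . . . → 7 faults.
Under FIFO: F F . F F . F . F . . . . . → 6 faults.
A − B = 7 − 6 = 1.

1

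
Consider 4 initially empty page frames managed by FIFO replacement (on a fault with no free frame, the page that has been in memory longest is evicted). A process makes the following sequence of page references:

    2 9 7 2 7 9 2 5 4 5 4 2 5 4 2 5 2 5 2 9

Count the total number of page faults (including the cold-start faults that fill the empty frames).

2 -> miss, frames [2]
9 -> miss, frames [2, 9]
7 -> miss, frames [2, 9, 7]
2 -> hit
7 -> hit
9 -> hit
2 -> hit
5 -> miss, frames [2, 9, 7, 5]
4 -> miss, evict 2, frames [9, 7, 5, 4]
5 -> hit
4 -> hit
2 -> miss, evict 9, frames [7, 5, 4, 2]
5 -> hit
4 -> hit
2 -> hit
5 -> hit
2 -> hit
5 -> hit
2 -> hit
9 -> miss, evict 7, frames [5, 4, 2, 9]
Page faults: 7.

7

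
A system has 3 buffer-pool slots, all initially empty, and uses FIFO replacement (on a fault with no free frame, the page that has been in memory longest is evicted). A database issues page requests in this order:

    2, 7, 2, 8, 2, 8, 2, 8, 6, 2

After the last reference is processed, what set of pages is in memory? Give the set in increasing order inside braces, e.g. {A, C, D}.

{2, 6, 8}

2: fault, frames [2]
7: fault, frames [2, 7]
2: hit
8: fault, frames [2, 7, 8]
2: hit
8: hit
2: hit
8: hit
6: fault, evict 2, frames [7, 8, 6]
2: fault, evict 7, frames [8, 6, 2]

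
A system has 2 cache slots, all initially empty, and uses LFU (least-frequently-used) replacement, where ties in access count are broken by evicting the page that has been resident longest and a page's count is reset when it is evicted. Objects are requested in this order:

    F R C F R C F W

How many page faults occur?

F: miss, frames [F]
R: miss, frames [F, R]
C: miss, evict F, frames [R, C]
F: miss, evict R, frames [C, F]
R: miss, evict C, frames [F, R]
C: miss, evict F, frames [R, C]
F: miss, evict R, frames [C, F]
W: miss, evict C, frames [F, W]
Page faults: 8.

8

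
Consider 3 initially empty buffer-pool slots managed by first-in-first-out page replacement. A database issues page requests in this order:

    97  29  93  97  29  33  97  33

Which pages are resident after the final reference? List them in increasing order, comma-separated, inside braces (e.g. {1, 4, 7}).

97 → miss, frames {97}
29 → miss, frames {97,29}
93 → miss, frames {97,29,93}
97 → hit
29 → hit
33 → miss, evict 97, frames {29,93,33}
97 → miss, evict 29, frames {93,33,97}
33 → hit

{33, 93, 97}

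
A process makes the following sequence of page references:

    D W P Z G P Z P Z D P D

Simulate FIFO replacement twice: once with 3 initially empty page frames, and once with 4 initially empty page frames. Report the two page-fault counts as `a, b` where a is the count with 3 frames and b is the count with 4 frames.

7, 6

3 frames: F F F F F . . . . F F . → 7 faults.
4 frames: F F F F F . . . . F . . → 6 faults.
6 < 7: adding a frame reduced faults, as is typical.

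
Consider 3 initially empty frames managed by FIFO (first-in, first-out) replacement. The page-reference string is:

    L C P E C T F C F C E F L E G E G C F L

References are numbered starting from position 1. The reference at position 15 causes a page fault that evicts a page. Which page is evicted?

pos 1: L -> fault, frames {L}
pos 2: C -> fault, frames {L,C}
pos 3: P -> fault, frames {L,C,P}
pos 4: E -> fault, evict L, frames {C,P,E}
pos 5: C -> hit
pos 6: T -> fault, evict C, frames {P,E,T}
pos 7: F -> fault, evict P, frames {E,T,F}
pos 8: C -> fault, evict E, frames {T,F,C}
pos 9: F -> hit
pos 10: C -> hit
pos 11: E -> fault, evict T, frames {F,C,E}
pos 12: F -> hit
pos 13: L -> fault, evict F, frames {C,E,L}
pos 14: E -> hit
pos 15: G -> fault, evict C, frames {E,L,G}
At position 15, page C is evicted.

C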